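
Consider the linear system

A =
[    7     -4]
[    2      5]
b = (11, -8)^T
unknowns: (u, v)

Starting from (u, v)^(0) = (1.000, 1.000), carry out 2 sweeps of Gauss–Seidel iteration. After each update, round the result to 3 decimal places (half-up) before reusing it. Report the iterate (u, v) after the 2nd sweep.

(0.167, -1.667)

Iteration 1:
  u = (11 - (-4)·1.000) / (7) = 2.143
  v = (-8 - (2)·2.143) / (5) = -2.457
Iteration 2:
  u = (11 - (-4)·-2.457) / (7) = 0.167
  v = (-8 - (2)·0.167) / (5) = -1.667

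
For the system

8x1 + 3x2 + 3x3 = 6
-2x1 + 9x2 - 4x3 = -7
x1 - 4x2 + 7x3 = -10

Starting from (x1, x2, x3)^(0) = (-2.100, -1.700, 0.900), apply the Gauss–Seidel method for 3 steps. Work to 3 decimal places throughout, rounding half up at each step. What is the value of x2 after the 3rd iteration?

-1.348

Iteration 1:
  x1 = (6 - (3)·-1.700 - (3)·0.900) / (8) = 1.050
  x2 = (-7 - (-2)·1.050 - (-4)·0.900) / (9) = -0.144
  x3 = (-10 - (1)·1.050 - (-4)·-0.144) / (7) = -1.661
Iteration 2:
  x1 = (6 - (3)·-0.144 - (3)·-1.661) / (8) = 1.427
  x2 = (-7 - (-2)·1.427 - (-4)·-1.661) / (9) = -1.199
  x3 = (-10 - (1)·1.427 - (-4)·-1.199) / (7) = -2.318
Iteration 3:
  x1 = (6 - (3)·-1.199 - (3)·-2.318) / (8) = 2.069
  x2 = (-7 - (-2)·2.069 - (-4)·-2.318) / (9) = -1.348
  x3 = (-10 - (1)·2.069 - (-4)·-1.348) / (7) = -2.494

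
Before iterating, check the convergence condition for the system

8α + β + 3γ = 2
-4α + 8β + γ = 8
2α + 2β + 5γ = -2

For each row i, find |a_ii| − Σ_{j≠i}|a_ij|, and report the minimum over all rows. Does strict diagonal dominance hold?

1

row 1: |8| − (1+3) = 4
row 2: |8| − (4+1) = 3
row 3: |5| − (2+2) = 1
minimum over rows = 1 → strictly diagonally dominant (convergence guaranteed)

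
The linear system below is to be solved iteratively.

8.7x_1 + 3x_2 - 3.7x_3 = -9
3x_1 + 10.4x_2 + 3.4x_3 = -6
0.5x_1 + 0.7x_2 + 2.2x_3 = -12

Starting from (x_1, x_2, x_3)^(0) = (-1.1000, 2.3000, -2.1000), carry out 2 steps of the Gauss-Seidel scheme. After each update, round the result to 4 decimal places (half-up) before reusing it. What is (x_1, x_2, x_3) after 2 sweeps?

(-3.5207, 2.1128, -5.3266)

Iteration 1:
  x_1 = (-9 - (3)·2.3000 - (-3.7)·-2.1000) / (8.7) = -2.7207
  x_2 = (-6 - (3)·-2.7207 - (3.4)·-2.1000) / (10.4) = 0.8944
  x_3 = (-12 - (0.5)·-2.7207 - (0.7)·0.8944) / (2.2) = -5.1208
Iteration 2:
  x_1 = (-9 - (3)·0.8944 - (-3.7)·-5.1208) / (8.7) = -3.5207
  x_2 = (-6 - (3)·-3.5207 - (3.4)·-5.1208) / (10.4) = 2.1128
  x_3 = (-12 - (0.5)·-3.5207 - (0.7)·2.1128) / (2.2) = -5.3266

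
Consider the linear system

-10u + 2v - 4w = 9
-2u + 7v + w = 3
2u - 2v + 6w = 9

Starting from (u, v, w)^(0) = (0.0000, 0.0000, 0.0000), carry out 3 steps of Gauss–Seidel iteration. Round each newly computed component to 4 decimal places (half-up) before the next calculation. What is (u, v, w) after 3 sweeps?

Iteration 1:
  u = (9 - (2)·0.0000 - (-4)·0.0000) / (-10) = -0.9000
  v = (3 - (-2)·-0.9000 - (1)·0.0000) / (7) = 0.1714
  w = (9 - (2)·-0.9000 - (-2)·0.1714) / (6) = 1.8571
Iteration 2:
  u = (9 - (2)·0.1714 - (-4)·1.8571) / (-10) = -1.6086
  v = (3 - (-2)·-1.6086 - (1)·1.8571) / (7) = -0.2963
  w = (9 - (2)·-1.6086 - (-2)·-0.2963) / (6) = 1.9374
Iteration 3:
  u = (9 - (2)·-0.2963 - (-4)·1.9374) / (-10) = -1.7342
  v = (3 - (-2)·-1.7342 - (1)·1.9374) / (7) = -0.3437
  w = (9 - (2)·-1.7342 - (-2)·-0.3437) / (6) = 1.9635

(-1.7342, -0.3437, 1.9635)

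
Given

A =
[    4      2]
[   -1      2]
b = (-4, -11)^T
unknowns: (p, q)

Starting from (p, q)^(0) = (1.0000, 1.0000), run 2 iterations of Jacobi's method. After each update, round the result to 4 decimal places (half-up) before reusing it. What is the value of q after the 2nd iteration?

-6.2500

Iteration 1:
  p = (-4 - (2)·1.0000) / (4) = -1.5000
  q = (-11 - (-1)·1.0000) / (2) = -5.0000
Iteration 2:
  p = (-4 - (2)·-5.0000) / (4) = 1.5000
  q = (-11 - (-1)·-1.5000) / (2) = -6.2500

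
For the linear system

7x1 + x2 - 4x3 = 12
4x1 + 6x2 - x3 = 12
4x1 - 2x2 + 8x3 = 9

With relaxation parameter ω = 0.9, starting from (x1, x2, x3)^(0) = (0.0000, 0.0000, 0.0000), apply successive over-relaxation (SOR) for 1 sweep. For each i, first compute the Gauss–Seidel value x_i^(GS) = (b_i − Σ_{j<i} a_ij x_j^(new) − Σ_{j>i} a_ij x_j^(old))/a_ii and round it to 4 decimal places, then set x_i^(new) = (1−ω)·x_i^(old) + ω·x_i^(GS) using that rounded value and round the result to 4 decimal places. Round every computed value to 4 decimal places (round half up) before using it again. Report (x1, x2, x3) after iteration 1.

Iteration 1:
  x1: GS value = (12 - (1)·0.0000 - (-4)·0.0000) / (7) = 1.7143;  x1 ← (1−ω)·0.0000 + ω·1.7143 = 1.5429
  x2: GS value = (12 - (4)·1.5429 - (-1)·0.0000) / (6) = 0.9714;  x2 ← (1−ω)·0.0000 + ω·0.9714 = 0.8743
  x3: GS value = (9 - (4)·1.5429 - (-2)·0.8743) / (8) = 0.5721;  x3 ← (1−ω)·0.0000 + ω·0.5721 = 0.5149

(1.5429, 0.8743, 0.5149)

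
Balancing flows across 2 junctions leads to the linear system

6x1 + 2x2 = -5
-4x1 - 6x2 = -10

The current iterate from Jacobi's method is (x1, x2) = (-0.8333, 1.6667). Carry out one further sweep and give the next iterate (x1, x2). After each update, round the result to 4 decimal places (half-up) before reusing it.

One sweep:
  x1 = (-5 - (2)·1.6667) / (6) = -1.3889
  x2 = (-10 - (-4)·-0.8333) / (-6) = 2.2222

(-1.3889, 2.2222)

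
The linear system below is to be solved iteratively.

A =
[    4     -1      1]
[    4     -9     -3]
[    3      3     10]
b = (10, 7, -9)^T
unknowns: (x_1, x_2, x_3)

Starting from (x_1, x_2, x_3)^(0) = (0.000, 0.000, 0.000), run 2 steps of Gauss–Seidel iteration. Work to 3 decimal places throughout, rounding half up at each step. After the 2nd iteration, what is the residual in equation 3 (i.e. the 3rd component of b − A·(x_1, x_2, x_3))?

0.003

Iteration 1:
  x_1 = (10 - (-1)·0.000 - (1)·0.000) / (4) = 2.500
  x_2 = (7 - (4)·2.500 - (-3)·0.000) / (-9) = 0.333
  x_3 = (-9 - (3)·2.500 - (3)·0.333) / (10) = -1.750
Iteration 2:
  x_1 = (10 - (-1)·0.333 - (1)·-1.750) / (4) = 3.021
  x_2 = (7 - (4)·3.021 - (-3)·-1.750) / (-9) = 1.148
  x_3 = (-9 - (3)·3.021 - (3)·1.148) / (10) = -2.151
Residual b − A·x = (1.215, -1.205, 0.003)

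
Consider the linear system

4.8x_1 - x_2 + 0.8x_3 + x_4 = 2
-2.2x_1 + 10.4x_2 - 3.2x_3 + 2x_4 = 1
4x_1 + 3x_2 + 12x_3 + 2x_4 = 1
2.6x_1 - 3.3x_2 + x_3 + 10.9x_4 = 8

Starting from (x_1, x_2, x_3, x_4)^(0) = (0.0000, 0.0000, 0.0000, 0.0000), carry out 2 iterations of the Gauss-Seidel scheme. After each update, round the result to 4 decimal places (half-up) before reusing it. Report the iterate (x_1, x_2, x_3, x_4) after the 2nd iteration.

Iteration 1:
  x_1 = (2 - (-1)·0.0000 - (0.8)·0.0000 - (1)·0.0000) / (4.8) = 0.4167
  x_2 = (1 - (-2.2)·0.4167 - (-3.2)·0.0000 - (2)·0.0000) / (10.4) = 0.1843
  x_3 = (1 - (4)·0.4167 - (3)·0.1843 - (2)·0.0000) / (12) = -0.1016
  x_4 = (8 - (2.6)·0.4167 - (-3.3)·0.1843 - (1)·-0.1016) / (10.9) = 0.6997
Iteration 2:
  x_1 = (2 - (-1)·0.1843 - (0.8)·-0.1016 - (1)·0.6997) / (4.8) = 0.3262
  x_2 = (1 - (-2.2)·0.3262 - (-3.2)·-0.1016 - (2)·0.6997) / (10.4) = -0.0007
  x_3 = (1 - (4)·0.3262 - (3)·-0.0007 - (2)·0.6997) / (12) = -0.1418
  x_4 = (8 - (2.6)·0.3262 - (-3.3)·-0.0007 - (1)·-0.1418) / (10.9) = 0.6689

(0.3262, -0.0007, -0.1418, 0.6689)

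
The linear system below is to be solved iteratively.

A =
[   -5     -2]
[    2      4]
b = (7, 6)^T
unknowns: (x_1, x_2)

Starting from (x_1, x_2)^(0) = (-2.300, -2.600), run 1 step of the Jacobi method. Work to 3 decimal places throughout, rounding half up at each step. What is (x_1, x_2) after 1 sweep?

(-0.360, 2.650)

Iteration 1:
  x_1 = (7 - (-2)·-2.600) / (-5) = -0.360
  x_2 = (6 - (2)·-2.300) / (4) = 2.650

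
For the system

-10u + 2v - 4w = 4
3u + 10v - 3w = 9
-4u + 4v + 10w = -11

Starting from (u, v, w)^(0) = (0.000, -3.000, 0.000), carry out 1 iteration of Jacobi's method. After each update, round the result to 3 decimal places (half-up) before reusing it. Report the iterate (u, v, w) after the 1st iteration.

(-1.000, 0.900, 0.100)

Iteration 1:
  u = (4 - (2)·-3.000 - (-4)·0.000) / (-10) = -1.000
  v = (9 - (3)·0.000 - (-3)·0.000) / (10) = 0.900
  w = (-11 - (-4)·0.000 - (4)·-3.000) / (10) = 0.100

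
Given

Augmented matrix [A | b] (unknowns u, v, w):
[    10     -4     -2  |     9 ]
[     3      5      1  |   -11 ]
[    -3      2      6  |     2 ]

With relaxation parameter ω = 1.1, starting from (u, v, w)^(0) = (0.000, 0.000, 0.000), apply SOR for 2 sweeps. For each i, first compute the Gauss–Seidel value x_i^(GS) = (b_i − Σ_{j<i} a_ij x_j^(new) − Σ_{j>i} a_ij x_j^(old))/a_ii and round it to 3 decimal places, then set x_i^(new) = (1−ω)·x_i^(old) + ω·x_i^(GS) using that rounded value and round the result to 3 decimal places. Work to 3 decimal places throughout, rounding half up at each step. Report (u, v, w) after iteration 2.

Iteration 1:
  u: GS value = (9 - (-4)·0.000 - (-2)·0.000) / (10) = 0.900;  u ← (1−ω)·0.000 + ω·0.900 = 0.990
  v: GS value = (-11 - (3)·0.990 - (1)·0.000) / (5) = -2.794;  v ← (1−ω)·0.000 + ω·-2.794 = -3.073
  w: GS value = (2 - (-3)·0.990 - (2)·-3.073) / (6) = 1.853;  w ← (1−ω)·0.000 + ω·1.853 = 2.038
Iteration 2:
  u: GS value = (9 - (-4)·-3.073 - (-2)·2.038) / (10) = 0.078;  u ← (1−ω)·0.990 + ω·0.078 = -0.013
  v: GS value = (-11 - (3)·-0.013 - (1)·2.038) / (5) = -2.600;  v ← (1−ω)·-3.073 + ω·-2.600 = -2.553
  w: GS value = (2 - (-3)·-0.013 - (2)·-2.553) / (6) = 1.178;  w ← (1−ω)·2.038 + ω·1.178 = 1.092

(-0.013, -2.553, 1.092)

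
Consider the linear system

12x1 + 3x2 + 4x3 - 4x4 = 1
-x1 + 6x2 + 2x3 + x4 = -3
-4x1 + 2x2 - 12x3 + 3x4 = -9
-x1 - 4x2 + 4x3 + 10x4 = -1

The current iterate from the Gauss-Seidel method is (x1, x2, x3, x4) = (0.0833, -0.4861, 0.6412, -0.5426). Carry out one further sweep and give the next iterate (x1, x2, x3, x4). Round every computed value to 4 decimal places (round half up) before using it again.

One sweep:
  x1 = (1 - (3)·-0.4861 - (4)·0.6412 - (-4)·-0.5426) / (12) = -0.1897
  x2 = (-3 - (-1)·-0.1897 - (2)·0.6412 - (1)·-0.5426) / (6) = -0.6549
  x3 = (-9 - (-4)·-0.1897 - (2)·-0.6549 - (3)·-0.5426) / (-12) = 0.5684
  x4 = (-1 - (-1)·-0.1897 - (-4)·-0.6549 - (4)·0.5684) / (10) = -0.6083

(-0.1897, -0.6549, 0.5684, -0.6083)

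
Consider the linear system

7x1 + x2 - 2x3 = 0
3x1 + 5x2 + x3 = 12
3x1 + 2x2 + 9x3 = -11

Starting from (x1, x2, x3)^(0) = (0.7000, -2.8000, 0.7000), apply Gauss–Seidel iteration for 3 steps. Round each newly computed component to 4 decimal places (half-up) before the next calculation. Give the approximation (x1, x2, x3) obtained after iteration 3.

Iteration 1:
  x1 = (0 - (1)·-2.8000 - (-2)·0.7000) / (7) = 0.6000
  x2 = (12 - (3)·0.6000 - (1)·0.7000) / (5) = 1.9000
  x3 = (-11 - (3)·0.6000 - (2)·1.9000) / (9) = -1.8444
Iteration 2:
  x1 = (0 - (1)·1.9000 - (-2)·-1.8444) / (7) = -0.7984
  x2 = (12 - (3)·-0.7984 - (1)·-1.8444) / (5) = 3.2479
  x3 = (-11 - (3)·-0.7984 - (2)·3.2479) / (9) = -1.6778
Iteration 3:
  x1 = (0 - (1)·3.2479 - (-2)·-1.6778) / (7) = -0.9434
  x2 = (12 - (3)·-0.9434 - (1)·-1.6778) / (5) = 3.3016
  x3 = (-11 - (3)·-0.9434 - (2)·3.3016) / (9) = -1.6414

(-0.9434, 3.3016, -1.6414)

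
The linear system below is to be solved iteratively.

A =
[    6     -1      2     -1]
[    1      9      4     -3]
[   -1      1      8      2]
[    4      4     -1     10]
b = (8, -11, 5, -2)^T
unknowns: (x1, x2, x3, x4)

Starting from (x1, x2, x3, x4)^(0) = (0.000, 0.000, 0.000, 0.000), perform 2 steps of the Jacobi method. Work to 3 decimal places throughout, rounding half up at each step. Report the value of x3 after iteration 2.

Iteration 1:
  x1 = (8 - (-1)·0.000 - (2)·0.000 - (-1)·0.000) / (6) = 1.333
  x2 = (-11 - (1)·0.000 - (4)·0.000 - (-3)·0.000) / (9) = -1.222
  x3 = (5 - (-1)·0.000 - (1)·0.000 - (2)·0.000) / (8) = 0.625
  x4 = (-2 - (4)·0.000 - (4)·0.000 - (-1)·0.000) / (10) = -0.200
Iteration 2:
  x1 = (8 - (-1)·-1.222 - (2)·0.625 - (-1)·-0.200) / (6) = 0.888
  x2 = (-11 - (1)·1.333 - (4)·0.625 - (-3)·-0.200) / (9) = -1.715
  x3 = (5 - (-1)·1.333 - (1)·-1.222 - (2)·-0.200) / (8) = 0.994
  x4 = (-2 - (4)·1.333 - (4)·-1.222 - (-1)·0.625) / (10) = -0.182

0.994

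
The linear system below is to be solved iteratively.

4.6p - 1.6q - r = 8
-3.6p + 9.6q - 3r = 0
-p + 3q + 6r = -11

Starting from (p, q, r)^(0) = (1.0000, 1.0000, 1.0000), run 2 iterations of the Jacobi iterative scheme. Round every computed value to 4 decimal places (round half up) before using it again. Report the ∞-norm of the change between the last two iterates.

Iteration 1:
  p = (8 - (-1.6)·1.0000 - (-1)·1.0000) / (4.6) = 2.3043
  q = (0 - (-3.6)·1.0000 - (-3)·1.0000) / (9.6) = 0.6875
  r = (-11 - (-1)·1.0000 - (3)·1.0000) / (6) = -2.1667
Iteration 2:
  p = (8 - (-1.6)·0.6875 - (-1)·-2.1667) / (4.6) = 1.5072
  q = (0 - (-3.6)·2.3043 - (-3)·-2.1667) / (9.6) = 0.1870
  r = (-11 - (-1)·2.3043 - (3)·0.6875) / (6) = -1.7930
Change: (-0.7971, -0.5005, 0.3737) → max |·| = 0.7971

0.7971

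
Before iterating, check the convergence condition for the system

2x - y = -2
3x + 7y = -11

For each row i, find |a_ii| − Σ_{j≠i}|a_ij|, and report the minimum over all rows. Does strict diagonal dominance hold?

row 1: |2| − (1) = 1
row 2: |7| − (3) = 4
minimum over rows = 1 → strictly diagonally dominant (convergence guaranteed)

1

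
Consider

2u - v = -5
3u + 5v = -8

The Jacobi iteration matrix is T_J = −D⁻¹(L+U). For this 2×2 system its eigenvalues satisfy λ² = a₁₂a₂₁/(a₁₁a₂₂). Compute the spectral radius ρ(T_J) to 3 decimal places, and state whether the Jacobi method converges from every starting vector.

0.548

a₁₂a₂₁/(a₁₁a₂₂) = (-1)·(3) / ((2)·(5)) = -0.300000
ρ = √|-0.300000| = √0.300000 = 0.548
ρ < 1, so Jacobi converges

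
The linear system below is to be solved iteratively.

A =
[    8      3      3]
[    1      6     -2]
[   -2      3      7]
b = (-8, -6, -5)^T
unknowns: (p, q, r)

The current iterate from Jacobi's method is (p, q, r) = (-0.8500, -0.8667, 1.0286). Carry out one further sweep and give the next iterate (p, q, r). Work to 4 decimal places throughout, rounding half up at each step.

One sweep:
  p = (-8 - (3)·-0.8667 - (3)·1.0286) / (8) = -1.0607
  q = (-6 - (1)·-0.8500 - (-2)·1.0286) / (6) = -0.5155
  r = (-5 - (-2)·-0.8500 - (3)·-0.8667) / (7) = -0.5857

(-1.0607, -0.5155, -0.5857)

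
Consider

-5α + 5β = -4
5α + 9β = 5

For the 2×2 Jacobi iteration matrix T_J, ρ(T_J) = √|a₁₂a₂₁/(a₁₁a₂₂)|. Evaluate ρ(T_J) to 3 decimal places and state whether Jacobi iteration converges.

0.745

a₁₂a₂₁/(a₁₁a₂₂) = (5)·(5) / ((-5)·(9)) = -0.555556
ρ = √|-0.555556| = √0.555556 = 0.745
ρ < 1, so Jacobi converges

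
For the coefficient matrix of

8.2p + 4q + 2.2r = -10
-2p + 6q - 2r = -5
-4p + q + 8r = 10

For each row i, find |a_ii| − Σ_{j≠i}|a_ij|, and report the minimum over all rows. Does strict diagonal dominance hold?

row 1: |8.2| − (4+2.2) = 2
row 2: |6| − (2+2) = 2
row 3: |8| − (4+1) = 3
minimum over rows = 2 → strictly diagonally dominant (convergence guaranteed)

2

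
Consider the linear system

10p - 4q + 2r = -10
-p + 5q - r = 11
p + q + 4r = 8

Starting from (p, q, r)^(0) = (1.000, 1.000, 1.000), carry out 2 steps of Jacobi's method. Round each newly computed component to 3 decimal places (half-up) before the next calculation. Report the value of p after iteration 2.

Iteration 1:
  p = (-10 - (-4)·1.000 - (2)·1.000) / (10) = -0.800
  q = (11 - (-1)·1.000 - (-1)·1.000) / (5) = 2.600
  r = (8 - (1)·1.000 - (1)·1.000) / (4) = 1.500
Iteration 2:
  p = (-10 - (-4)·2.600 - (2)·1.500) / (10) = -0.260
  q = (11 - (-1)·-0.800 - (-1)·1.500) / (5) = 2.340
  r = (8 - (1)·-0.800 - (1)·2.600) / (4) = 1.550

-0.260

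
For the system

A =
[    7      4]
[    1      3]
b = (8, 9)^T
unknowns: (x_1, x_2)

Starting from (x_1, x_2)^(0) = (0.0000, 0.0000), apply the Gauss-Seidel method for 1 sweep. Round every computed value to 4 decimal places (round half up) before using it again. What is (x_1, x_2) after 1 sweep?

(1.1429, 2.6190)

Iteration 1:
  x_1 = (8 - (4)·0.0000) / (7) = 1.1429
  x_2 = (9 - (1)·1.1429) / (3) = 2.6190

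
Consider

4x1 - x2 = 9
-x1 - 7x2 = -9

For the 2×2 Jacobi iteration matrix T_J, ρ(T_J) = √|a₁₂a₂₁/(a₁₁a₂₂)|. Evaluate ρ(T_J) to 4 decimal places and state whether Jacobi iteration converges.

0.1890

a₁₂a₂₁/(a₁₁a₂₂) = (-1)·(-1) / ((4)·(-7)) = -0.035714
ρ = √|-0.035714| = √0.035714 = 0.1890
ρ < 1, so Jacobi converges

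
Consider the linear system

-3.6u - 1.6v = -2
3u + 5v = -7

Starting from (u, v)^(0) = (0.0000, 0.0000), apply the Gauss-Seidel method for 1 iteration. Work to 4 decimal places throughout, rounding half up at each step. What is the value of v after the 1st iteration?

-1.7334

Iteration 1:
  u = (-2 - (-1.6)·0.0000) / (-3.6) = 0.5556
  v = (-7 - (3)·0.5556) / (5) = -1.7334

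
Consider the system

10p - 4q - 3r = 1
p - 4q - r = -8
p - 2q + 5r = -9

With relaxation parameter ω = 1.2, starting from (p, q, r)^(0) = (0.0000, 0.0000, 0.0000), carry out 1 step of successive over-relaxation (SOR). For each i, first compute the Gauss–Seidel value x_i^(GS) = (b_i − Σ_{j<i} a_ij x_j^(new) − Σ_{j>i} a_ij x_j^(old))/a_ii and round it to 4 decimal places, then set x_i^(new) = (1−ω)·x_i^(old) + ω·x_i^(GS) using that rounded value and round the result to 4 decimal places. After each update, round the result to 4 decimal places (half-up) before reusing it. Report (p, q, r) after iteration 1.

(0.1200, 2.4360, -1.0195)

Iteration 1:
  p: GS value = (1 - (-4)·0.0000 - (-3)·0.0000) / (10) = 0.1000;  p ← (1−ω)·0.0000 + ω·0.1000 = 0.1200
  q: GS value = (-8 - (1)·0.1200 - (-1)·0.0000) / (-4) = 2.0300;  q ← (1−ω)·0.0000 + ω·2.0300 = 2.4360
  r: GS value = (-9 - (1)·0.1200 - (-2)·2.4360) / (5) = -0.8496;  r ← (1−ω)·0.0000 + ω·-0.8496 = -1.0195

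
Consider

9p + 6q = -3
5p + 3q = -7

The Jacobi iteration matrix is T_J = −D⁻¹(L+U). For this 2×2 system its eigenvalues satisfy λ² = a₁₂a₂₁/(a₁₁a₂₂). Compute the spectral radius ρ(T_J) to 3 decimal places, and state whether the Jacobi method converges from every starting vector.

a₁₂a₂₁/(a₁₁a₂₂) = (6)·(5) / ((9)·(3)) = 1.111111
ρ = √|1.111111| = √1.111111 = 1.054
ρ > 1, so Jacobi diverges

1.054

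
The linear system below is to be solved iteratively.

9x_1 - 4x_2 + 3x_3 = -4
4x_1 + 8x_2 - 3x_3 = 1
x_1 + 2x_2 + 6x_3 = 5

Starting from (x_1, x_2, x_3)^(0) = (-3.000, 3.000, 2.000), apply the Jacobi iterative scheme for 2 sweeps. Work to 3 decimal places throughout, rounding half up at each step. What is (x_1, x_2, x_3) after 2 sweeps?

Iteration 1:
  x_1 = (-4 - (-4)·3.000 - (3)·2.000) / (9) = 0.222
  x_2 = (1 - (4)·-3.000 - (-3)·2.000) / (8) = 2.375
  x_3 = (5 - (1)·-3.000 - (2)·3.000) / (6) = 0.333
Iteration 2:
  x_1 = (-4 - (-4)·2.375 - (3)·0.333) / (9) = 0.500
  x_2 = (1 - (4)·0.222 - (-3)·0.333) / (8) = 0.139
  x_3 = (5 - (1)·0.222 - (2)·2.375) / (6) = 0.005

(0.500, 0.139, 0.005)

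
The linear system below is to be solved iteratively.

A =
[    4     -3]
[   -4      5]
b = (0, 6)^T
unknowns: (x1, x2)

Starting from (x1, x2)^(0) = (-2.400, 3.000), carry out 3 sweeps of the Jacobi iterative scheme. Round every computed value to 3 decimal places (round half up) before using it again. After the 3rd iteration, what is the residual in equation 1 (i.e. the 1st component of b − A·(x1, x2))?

Iteration 1:
  x1 = (0 - (-3)·3.000) / (4) = 2.250
  x2 = (6 - (-4)·-2.400) / (5) = -0.720
Iteration 2:
  x1 = (0 - (-3)·-0.720) / (4) = -0.540
  x2 = (6 - (-4)·2.250) / (5) = 3.000
Iteration 3:
  x1 = (0 - (-3)·3.000) / (4) = 2.250
  x2 = (6 - (-4)·-0.540) / (5) = 0.768
Residual b − A·x = (-6.696, 11.160)

-6.696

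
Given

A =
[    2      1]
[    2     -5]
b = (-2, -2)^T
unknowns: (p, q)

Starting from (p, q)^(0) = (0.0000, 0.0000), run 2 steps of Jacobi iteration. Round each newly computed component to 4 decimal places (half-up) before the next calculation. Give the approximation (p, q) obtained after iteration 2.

Iteration 1:
  p = (-2 - (1)·0.0000) / (2) = -1.0000
  q = (-2 - (2)·0.0000) / (-5) = 0.4000
Iteration 2:
  p = (-2 - (1)·0.4000) / (2) = -1.2000
  q = (-2 - (2)·-1.0000) / (-5) = 0.0000

(-1.2000, 0.0000)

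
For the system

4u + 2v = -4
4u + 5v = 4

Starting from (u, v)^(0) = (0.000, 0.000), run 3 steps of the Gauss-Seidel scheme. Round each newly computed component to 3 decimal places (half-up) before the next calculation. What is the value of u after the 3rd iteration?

Iteration 1:
  u = (-4 - (2)·0.000) / (4) = -1.000
  v = (4 - (4)·-1.000) / (5) = 1.600
Iteration 2:
  u = (-4 - (2)·1.600) / (4) = -1.800
  v = (4 - (4)·-1.800) / (5) = 2.240
Iteration 3:
  u = (-4 - (2)·2.240) / (4) = -2.120
  v = (4 - (4)·-2.120) / (5) = 2.496

-2.120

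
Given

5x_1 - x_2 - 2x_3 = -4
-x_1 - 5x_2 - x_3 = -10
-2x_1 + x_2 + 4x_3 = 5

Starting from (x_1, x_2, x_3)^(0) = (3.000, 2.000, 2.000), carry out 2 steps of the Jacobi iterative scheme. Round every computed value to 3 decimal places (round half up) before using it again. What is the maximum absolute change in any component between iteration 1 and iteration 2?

1.050

Iteration 1:
  x_1 = (-4 - (-1)·2.000 - (-2)·2.000) / (5) = 0.400
  x_2 = (-10 - (-1)·3.000 - (-1)·2.000) / (-5) = 1.000
  x_3 = (5 - (-2)·3.000 - (1)·2.000) / (4) = 2.250
Iteration 2:
  x_1 = (-4 - (-1)·1.000 - (-2)·2.250) / (5) = 0.300
  x_2 = (-10 - (-1)·0.400 - (-1)·2.250) / (-5) = 1.470
  x_3 = (5 - (-2)·0.400 - (1)·1.000) / (4) = 1.200
Change: (-0.100, 0.470, -1.050) → max |·| = 1.050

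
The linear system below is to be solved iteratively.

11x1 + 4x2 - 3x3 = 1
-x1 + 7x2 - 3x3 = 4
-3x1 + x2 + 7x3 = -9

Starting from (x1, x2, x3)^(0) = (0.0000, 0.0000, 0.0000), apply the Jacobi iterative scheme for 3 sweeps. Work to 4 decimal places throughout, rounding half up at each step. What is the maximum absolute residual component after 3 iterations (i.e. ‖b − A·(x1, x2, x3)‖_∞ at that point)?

0.6498

Iteration 1:
  x1 = (1 - (4)·0.0000 - (-3)·0.0000) / (11) = 0.0909
  x2 = (4 - (-1)·0.0000 - (-3)·0.0000) / (7) = 0.5714
  x3 = (-9 - (-3)·0.0000 - (1)·0.0000) / (7) = -1.2857
Iteration 2:
  x1 = (1 - (4)·0.5714 - (-3)·-1.2857) / (11) = -0.4675
  x2 = (4 - (-1)·0.0909 - (-3)·-1.2857) / (7) = 0.0334
  x3 = (-9 - (-3)·0.0909 - (1)·0.5714) / (7) = -1.3284
Iteration 3:
  x1 = (1 - (4)·0.0334 - (-3)·-1.3284) / (11) = -0.2835
  x2 = (4 - (-1)·-0.4675 - (-3)·-1.3284) / (7) = -0.0647
  x3 = (-9 - (-3)·-0.4675 - (1)·0.0334) / (7) = -1.4908
Residual b − A·x = (-0.0951, -0.3030, 0.6498); ∞-norm = 0.6498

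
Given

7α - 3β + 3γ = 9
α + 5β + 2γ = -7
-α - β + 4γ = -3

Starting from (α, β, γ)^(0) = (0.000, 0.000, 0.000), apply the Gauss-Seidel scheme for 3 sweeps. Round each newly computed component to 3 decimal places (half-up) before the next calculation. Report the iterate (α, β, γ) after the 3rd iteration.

Iteration 1:
  α = (9 - (-3)·0.000 - (3)·0.000) / (7) = 1.286
  β = (-7 - (1)·1.286 - (2)·0.000) / (5) = -1.657
  γ = (-3 - (-1)·1.286 - (-1)·-1.657) / (4) = -0.843
Iteration 2:
  α = (9 - (-3)·-1.657 - (3)·-0.843) / (7) = 0.937
  β = (-7 - (1)·0.937 - (2)·-0.843) / (5) = -1.250
  γ = (-3 - (-1)·0.937 - (-1)·-1.250) / (4) = -0.828
Iteration 3:
  α = (9 - (-3)·-1.250 - (3)·-0.828) / (7) = 1.105
  β = (-7 - (1)·1.105 - (2)·-0.828) / (5) = -1.290
  γ = (-3 - (-1)·1.105 - (-1)·-1.290) / (4) = -0.796

(1.105, -1.290, -0.796)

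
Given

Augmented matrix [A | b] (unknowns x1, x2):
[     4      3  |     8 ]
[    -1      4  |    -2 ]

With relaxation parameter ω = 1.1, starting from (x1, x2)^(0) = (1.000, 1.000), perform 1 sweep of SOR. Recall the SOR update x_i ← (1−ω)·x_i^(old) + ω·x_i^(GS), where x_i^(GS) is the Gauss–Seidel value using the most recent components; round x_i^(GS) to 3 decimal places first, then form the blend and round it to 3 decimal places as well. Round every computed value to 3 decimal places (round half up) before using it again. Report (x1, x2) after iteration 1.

(1.275, -0.299)

Iteration 1:
  x1: GS value = (8 - (3)·1.000) / (4) = 1.250;  x1 ← (1−ω)·1.000 + ω·1.250 = 1.275
  x2: GS value = (-2 - (-1)·1.275) / (4) = -0.181;  x2 ← (1−ω)·1.000 + ω·-0.181 = -0.299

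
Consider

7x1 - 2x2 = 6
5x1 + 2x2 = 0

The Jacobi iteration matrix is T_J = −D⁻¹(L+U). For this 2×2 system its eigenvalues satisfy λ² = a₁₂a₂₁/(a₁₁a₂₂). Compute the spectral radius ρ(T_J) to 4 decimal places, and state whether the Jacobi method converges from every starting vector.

0.8452

a₁₂a₂₁/(a₁₁a₂₂) = (-2)·(5) / ((7)·(2)) = -0.714286
ρ = √|-0.714286| = √0.714286 = 0.8452
ρ < 1, so Jacobi converges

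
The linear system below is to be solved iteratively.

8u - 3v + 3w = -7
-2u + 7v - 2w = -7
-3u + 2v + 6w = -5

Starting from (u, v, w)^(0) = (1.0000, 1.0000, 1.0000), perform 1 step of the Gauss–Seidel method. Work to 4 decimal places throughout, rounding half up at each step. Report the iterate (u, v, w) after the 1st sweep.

Iteration 1:
  u = (-7 - (-3)·1.0000 - (3)·1.0000) / (8) = -0.8750
  v = (-7 - (-2)·-0.8750 - (-2)·1.0000) / (7) = -0.9643
  w = (-5 - (-3)·-0.8750 - (2)·-0.9643) / (6) = -0.9494

(-0.8750, -0.9643, -0.9494)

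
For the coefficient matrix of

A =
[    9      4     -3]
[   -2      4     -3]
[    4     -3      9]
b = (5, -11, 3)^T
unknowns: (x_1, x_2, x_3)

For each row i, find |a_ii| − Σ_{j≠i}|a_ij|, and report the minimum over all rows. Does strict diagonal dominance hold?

row 1: |9| − (4+3) = 2
row 2: |4| − (2+3) = -1
row 3: |9| − (4+3) = 2
minimum over rows = -1 → not strictly diagonally dominant

-1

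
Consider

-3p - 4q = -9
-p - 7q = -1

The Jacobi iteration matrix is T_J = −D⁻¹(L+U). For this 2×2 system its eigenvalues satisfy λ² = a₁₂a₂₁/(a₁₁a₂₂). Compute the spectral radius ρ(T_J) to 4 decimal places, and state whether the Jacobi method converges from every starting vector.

a₁₂a₂₁/(a₁₁a₂₂) = (-4)·(-1) / ((-3)·(-7)) = 0.190476
ρ = √|0.190476| = √0.190476 = 0.4364
ρ < 1, so Jacobi converges

0.4364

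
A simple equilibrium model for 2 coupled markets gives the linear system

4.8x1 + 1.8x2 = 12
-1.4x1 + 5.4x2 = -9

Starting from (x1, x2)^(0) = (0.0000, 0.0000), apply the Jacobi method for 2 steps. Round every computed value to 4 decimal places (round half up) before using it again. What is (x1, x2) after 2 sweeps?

Iteration 1:
  x1 = (12 - (1.8)·0.0000) / (4.8) = 2.5000
  x2 = (-9 - (-1.4)·0.0000) / (5.4) = -1.6667
Iteration 2:
  x1 = (12 - (1.8)·-1.6667) / (4.8) = 3.1250
  x2 = (-9 - (-1.4)·2.5000) / (5.4) = -1.0185

(3.1250, -1.0185)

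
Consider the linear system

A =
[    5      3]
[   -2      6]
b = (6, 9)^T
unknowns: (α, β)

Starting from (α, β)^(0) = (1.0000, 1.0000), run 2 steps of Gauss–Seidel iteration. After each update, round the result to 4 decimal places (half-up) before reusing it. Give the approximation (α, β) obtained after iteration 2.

(0.1800, 1.5600)

Iteration 1:
  α = (6 - (3)·1.0000) / (5) = 0.6000
  β = (9 - (-2)·0.6000) / (6) = 1.7000
Iteration 2:
  α = (6 - (3)·1.7000) / (5) = 0.1800
  β = (9 - (-2)·0.1800) / (6) = 1.5600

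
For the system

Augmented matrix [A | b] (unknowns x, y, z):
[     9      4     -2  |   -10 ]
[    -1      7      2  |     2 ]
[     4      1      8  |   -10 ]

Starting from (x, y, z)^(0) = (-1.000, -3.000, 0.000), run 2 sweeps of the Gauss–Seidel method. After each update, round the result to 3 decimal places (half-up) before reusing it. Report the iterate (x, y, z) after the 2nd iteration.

(-1.563, 0.463, -0.526)

Iteration 1:
  x = (-10 - (4)·-3.000 - (-2)·0.000) / (9) = 0.222
  y = (2 - (-1)·0.222 - (2)·0.000) / (7) = 0.317
  z = (-10 - (4)·0.222 - (1)·0.317) / (8) = -1.401
Iteration 2:
  x = (-10 - (4)·0.317 - (-2)·-1.401) / (9) = -1.563
  y = (2 - (-1)·-1.563 - (2)·-1.401) / (7) = 0.463
  z = (-10 - (4)·-1.563 - (1)·0.463) / (8) = -0.526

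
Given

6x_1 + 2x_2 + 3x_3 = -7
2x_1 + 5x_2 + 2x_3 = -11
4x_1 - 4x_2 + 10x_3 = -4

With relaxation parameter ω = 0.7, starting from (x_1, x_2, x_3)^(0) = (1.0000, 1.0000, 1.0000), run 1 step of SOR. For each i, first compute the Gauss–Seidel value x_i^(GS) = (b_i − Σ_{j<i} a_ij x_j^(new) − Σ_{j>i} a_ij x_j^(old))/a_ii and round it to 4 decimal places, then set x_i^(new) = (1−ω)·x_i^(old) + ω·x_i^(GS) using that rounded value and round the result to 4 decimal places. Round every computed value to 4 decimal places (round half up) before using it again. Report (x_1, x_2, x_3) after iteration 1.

(-1.1000, -1.2120, -0.0114)

Iteration 1:
  x_1: GS value = (-7 - (2)·1.0000 - (3)·1.0000) / (6) = -2.0000;  x_1 ← (1−ω)·1.0000 + ω·-2.0000 = -1.1000
  x_2: GS value = (-11 - (2)·-1.1000 - (2)·1.0000) / (5) = -2.1600;  x_2 ← (1−ω)·1.0000 + ω·-2.1600 = -1.2120
  x_3: GS value = (-4 - (4)·-1.1000 - (-4)·-1.2120) / (10) = -0.4448;  x_3 ← (1−ω)·1.0000 + ω·-0.4448 = -0.0114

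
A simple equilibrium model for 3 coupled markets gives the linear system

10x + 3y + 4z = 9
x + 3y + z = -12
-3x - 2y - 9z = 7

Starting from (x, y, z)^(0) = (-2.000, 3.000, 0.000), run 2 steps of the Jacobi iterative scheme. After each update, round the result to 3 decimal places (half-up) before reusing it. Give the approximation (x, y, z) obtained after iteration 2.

(2.211, -3.741, -0.037)

Iteration 1:
  x = (9 - (3)·3.000 - (4)·0.000) / (10) = 0.000
  y = (-12 - (1)·-2.000 - (1)·0.000) / (3) = -3.333
  z = (7 - (-3)·-2.000 - (-2)·3.000) / (-9) = -0.778
Iteration 2:
  x = (9 - (3)·-3.333 - (4)·-0.778) / (10) = 2.211
  y = (-12 - (1)·0.000 - (1)·-0.778) / (3) = -3.741
  z = (7 - (-3)·0.000 - (-2)·-3.333) / (-9) = -0.037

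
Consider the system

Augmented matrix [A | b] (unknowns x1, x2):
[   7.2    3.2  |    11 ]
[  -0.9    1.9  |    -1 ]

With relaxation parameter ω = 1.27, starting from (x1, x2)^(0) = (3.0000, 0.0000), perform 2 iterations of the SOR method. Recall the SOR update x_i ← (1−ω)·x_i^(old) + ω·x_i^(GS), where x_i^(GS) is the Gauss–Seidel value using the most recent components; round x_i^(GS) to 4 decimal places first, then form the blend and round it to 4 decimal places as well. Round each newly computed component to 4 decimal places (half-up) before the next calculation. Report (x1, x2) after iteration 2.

Iteration 1:
  x1: GS value = (11 - (3.2)·0.0000) / (7.2) = 1.5278;  x1 ← (1−ω)·3.0000 + ω·1.5278 = 1.1303
  x2: GS value = (-1 - (-0.9)·1.1303) / (1.9) = 0.0091;  x2 ← (1−ω)·0.0000 + ω·0.0091 = 0.0116
Iteration 2:
  x1: GS value = (11 - (3.2)·0.0116) / (7.2) = 1.5226;  x1 ← (1−ω)·1.1303 + ω·1.5226 = 1.6285
  x2: GS value = (-1 - (-0.9)·1.6285) / (1.9) = 0.2451;  x2 ← (1−ω)·0.0116 + ω·0.2451 = 0.3081

(1.6285, 0.3081)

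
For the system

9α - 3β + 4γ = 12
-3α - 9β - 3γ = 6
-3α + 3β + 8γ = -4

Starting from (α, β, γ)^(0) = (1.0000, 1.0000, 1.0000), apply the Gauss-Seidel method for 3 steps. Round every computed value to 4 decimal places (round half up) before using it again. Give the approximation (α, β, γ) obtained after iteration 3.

Iteration 1:
  α = (12 - (-3)·1.0000 - (4)·1.0000) / (9) = 1.2222
  β = (6 - (-3)·1.2222 - (-3)·1.0000) / (-9) = -1.4074
  γ = (-4 - (-3)·1.2222 - (3)·-1.4074) / (8) = 0.4861
Iteration 2:
  α = (12 - (-3)·-1.4074 - (4)·0.4861) / (9) = 0.6482
  β = (6 - (-3)·0.6482 - (-3)·0.4861) / (-9) = -1.0448
  γ = (-4 - (-3)·0.6482 - (3)·-1.0448) / (8) = 0.1349
Iteration 3:
  α = (12 - (-3)·-1.0448 - (4)·0.1349) / (9) = 0.9251
  β = (6 - (-3)·0.9251 - (-3)·0.1349) / (-9) = -1.0200
  γ = (-4 - (-3)·0.9251 - (3)·-1.0200) / (8) = 0.2294

(0.9251, -1.0200, 0.2294)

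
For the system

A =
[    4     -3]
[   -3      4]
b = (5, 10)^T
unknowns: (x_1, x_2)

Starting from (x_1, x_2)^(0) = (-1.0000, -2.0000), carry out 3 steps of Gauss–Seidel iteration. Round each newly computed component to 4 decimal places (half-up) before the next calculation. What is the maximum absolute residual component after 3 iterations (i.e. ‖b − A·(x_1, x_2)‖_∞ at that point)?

4.0936

Iteration 1:
  x_1 = (5 - (-3)·-2.0000) / (4) = -0.2500
  x_2 = (10 - (-3)·-0.2500) / (4) = 2.3125
Iteration 2:
  x_1 = (5 - (-3)·2.3125) / (4) = 2.9844
  x_2 = (10 - (-3)·2.9844) / (4) = 4.7383
Iteration 3:
  x_1 = (5 - (-3)·4.7383) / (4) = 4.8037
  x_2 = (10 - (-3)·4.8037) / (4) = 6.1028
Residual b − A·x = (4.0936, -0.0001); ∞-norm = 4.0936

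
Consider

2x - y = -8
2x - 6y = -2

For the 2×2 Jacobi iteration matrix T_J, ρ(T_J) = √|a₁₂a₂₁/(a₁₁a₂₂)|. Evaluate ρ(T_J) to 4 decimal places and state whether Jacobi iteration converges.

a₁₂a₂₁/(a₁₁a₂₂) = (-1)·(2) / ((2)·(-6)) = 0.166667
ρ = √|0.166667| = √0.166667 = 0.4082
ρ < 1, so Jacobi converges

0.4082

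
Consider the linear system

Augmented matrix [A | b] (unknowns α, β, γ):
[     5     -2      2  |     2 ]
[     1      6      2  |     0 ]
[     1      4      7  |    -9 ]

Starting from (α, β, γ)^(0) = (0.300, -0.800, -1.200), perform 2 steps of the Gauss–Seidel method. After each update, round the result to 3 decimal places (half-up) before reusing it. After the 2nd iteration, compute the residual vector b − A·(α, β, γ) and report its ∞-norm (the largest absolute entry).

Iteration 1:
  α = (2 - (-2)·-0.800 - (2)·-1.200) / (5) = 0.560
  β = (0 - (1)·0.560 - (2)·-1.200) / (6) = 0.307
  γ = (-9 - (1)·0.560 - (4)·0.307) / (7) = -1.541
Iteration 2:
  α = (2 - (-2)·0.307 - (2)·-1.541) / (5) = 1.139
  β = (0 - (1)·1.139 - (2)·-1.541) / (6) = 0.324
  γ = (-9 - (1)·1.139 - (4)·0.324) / (7) = -1.634
Residual b − A·x = (0.221, 0.185, 0.003); ∞-norm = 0.221

0.221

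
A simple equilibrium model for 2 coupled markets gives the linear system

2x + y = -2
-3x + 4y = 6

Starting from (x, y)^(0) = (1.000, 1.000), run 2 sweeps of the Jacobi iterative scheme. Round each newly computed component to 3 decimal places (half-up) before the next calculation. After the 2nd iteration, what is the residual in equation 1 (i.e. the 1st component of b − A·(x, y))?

1.875

Iteration 1:
  x = (-2 - (1)·1.000) / (2) = -1.500
  y = (6 - (-3)·1.000) / (4) = 2.250
Iteration 2:
  x = (-2 - (1)·2.250) / (2) = -2.125
  y = (6 - (-3)·-1.500) / (4) = 0.375
Residual b − A·x = (1.875, -1.875)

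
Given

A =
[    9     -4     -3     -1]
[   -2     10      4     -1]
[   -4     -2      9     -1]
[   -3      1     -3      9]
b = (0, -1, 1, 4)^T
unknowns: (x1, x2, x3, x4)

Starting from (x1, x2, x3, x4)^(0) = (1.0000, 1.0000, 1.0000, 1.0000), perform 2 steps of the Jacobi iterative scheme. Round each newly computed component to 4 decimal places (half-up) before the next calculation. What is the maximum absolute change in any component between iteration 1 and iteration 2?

Iteration 1:
  x1 = (0 - (-4)·1.0000 - (-3)·1.0000 - (-1)·1.0000) / (9) = 0.8889
  x2 = (-1 - (-2)·1.0000 - (4)·1.0000 - (-1)·1.0000) / (10) = -0.2000
  x3 = (1 - (-4)·1.0000 - (-2)·1.0000 - (-1)·1.0000) / (9) = 0.8889
  x4 = (4 - (-3)·1.0000 - (1)·1.0000 - (-3)·1.0000) / (9) = 1.0000
Iteration 2:
  x1 = (0 - (-4)·-0.2000 - (-3)·0.8889 - (-1)·1.0000) / (9) = 0.3185
  x2 = (-1 - (-2)·0.8889 - (4)·0.8889 - (-1)·1.0000) / (10) = -0.1778
  x3 = (1 - (-4)·0.8889 - (-2)·-0.2000 - (-1)·1.0000) / (9) = 0.5728
  x4 = (4 - (-3)·0.8889 - (1)·-0.2000 - (-3)·0.8889) / (9) = 1.0593
Change: (-0.5704, 0.0222, -0.3161, 0.0593) → max |·| = 0.5704

0.5704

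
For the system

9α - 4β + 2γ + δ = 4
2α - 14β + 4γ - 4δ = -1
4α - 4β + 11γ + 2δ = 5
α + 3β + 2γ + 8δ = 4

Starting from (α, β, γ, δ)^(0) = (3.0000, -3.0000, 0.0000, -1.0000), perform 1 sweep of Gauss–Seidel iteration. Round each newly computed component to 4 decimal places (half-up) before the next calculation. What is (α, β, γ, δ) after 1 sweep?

(-0.7778, 0.2460, 1.0087, 0.2528)

Iteration 1:
  α = (4 - (-4)·-3.0000 - (2)·0.0000 - (1)·-1.0000) / (9) = -0.7778
  β = (-1 - (2)·-0.7778 - (4)·0.0000 - (-4)·-1.0000) / (-14) = 0.2460
  γ = (5 - (4)·-0.7778 - (-4)·0.2460 - (2)·-1.0000) / (11) = 1.0087
  δ = (4 - (1)·-0.7778 - (3)·0.2460 - (2)·1.0087) / (8) = 0.2528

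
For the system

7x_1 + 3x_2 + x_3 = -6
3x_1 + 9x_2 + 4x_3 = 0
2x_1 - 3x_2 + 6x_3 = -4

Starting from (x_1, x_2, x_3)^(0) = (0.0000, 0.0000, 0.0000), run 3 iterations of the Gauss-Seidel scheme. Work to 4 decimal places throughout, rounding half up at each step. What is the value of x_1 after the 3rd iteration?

Iteration 1:
  x_1 = (-6 - (3)·0.0000 - (1)·0.0000) / (7) = -0.8571
  x_2 = (0 - (3)·-0.8571 - (4)·0.0000) / (9) = 0.2857
  x_3 = (-4 - (2)·-0.8571 - (-3)·0.2857) / (6) = -0.2381
Iteration 2:
  x_1 = (-6 - (3)·0.2857 - (1)·-0.2381) / (7) = -0.9456
  x_2 = (0 - (3)·-0.9456 - (4)·-0.2381) / (9) = 0.4210
  x_3 = (-4 - (2)·-0.9456 - (-3)·0.4210) / (6) = -0.1410
Iteration 3:
  x_1 = (-6 - (3)·0.4210 - (1)·-0.1410) / (7) = -1.0174
  x_2 = (0 - (3)·-1.0174 - (4)·-0.1410) / (9) = 0.4018
  x_3 = (-4 - (2)·-1.0174 - (-3)·0.4018) / (6) = -0.1266

-1.0174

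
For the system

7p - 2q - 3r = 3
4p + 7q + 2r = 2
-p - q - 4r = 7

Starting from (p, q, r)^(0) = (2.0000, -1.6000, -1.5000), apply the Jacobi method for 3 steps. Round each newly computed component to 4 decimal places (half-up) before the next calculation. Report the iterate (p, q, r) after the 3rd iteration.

(0.1387, 0.9853, -1.9278)

Iteration 1:
  p = (3 - (-2)·-1.6000 - (-3)·-1.5000) / (7) = -0.6714
  q = (2 - (4)·2.0000 - (2)·-1.5000) / (7) = -0.4286
  r = (7 - (-1)·2.0000 - (-1)·-1.6000) / (-4) = -1.8500
Iteration 2:
  p = (3 - (-2)·-0.4286 - (-3)·-1.8500) / (7) = -0.4867
  q = (2 - (4)·-0.6714 - (2)·-1.8500) / (7) = 1.1979
  r = (7 - (-1)·-0.6714 - (-1)·-0.4286) / (-4) = -1.4750
Iteration 3:
  p = (3 - (-2)·1.1979 - (-3)·-1.4750) / (7) = 0.1387
  q = (2 - (4)·-0.4867 - (2)·-1.4750) / (7) = 0.9853
  r = (7 - (-1)·-0.4867 - (-1)·1.1979) / (-4) = -1.9278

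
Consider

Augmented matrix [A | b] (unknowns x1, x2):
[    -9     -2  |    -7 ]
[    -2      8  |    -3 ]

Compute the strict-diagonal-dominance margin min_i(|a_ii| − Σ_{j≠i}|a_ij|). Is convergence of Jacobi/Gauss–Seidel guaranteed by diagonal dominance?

6

row 1: |-9| − (2) = 7
row 2: |8| − (2) = 6
minimum over rows = 6 → strictly diagonally dominant (convergence guaranteed)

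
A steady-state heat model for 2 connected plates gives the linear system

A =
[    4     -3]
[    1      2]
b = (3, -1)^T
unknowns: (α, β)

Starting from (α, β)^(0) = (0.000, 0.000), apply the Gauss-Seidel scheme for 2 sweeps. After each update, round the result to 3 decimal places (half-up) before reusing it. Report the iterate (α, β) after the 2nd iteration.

(0.094, -0.547)

Iteration 1:
  α = (3 - (-3)·0.000) / (4) = 0.750
  β = (-1 - (1)·0.750) / (2) = -0.875
Iteration 2:
  α = (3 - (-3)·-0.875) / (4) = 0.094
  β = (-1 - (1)·0.094) / (2) = -0.547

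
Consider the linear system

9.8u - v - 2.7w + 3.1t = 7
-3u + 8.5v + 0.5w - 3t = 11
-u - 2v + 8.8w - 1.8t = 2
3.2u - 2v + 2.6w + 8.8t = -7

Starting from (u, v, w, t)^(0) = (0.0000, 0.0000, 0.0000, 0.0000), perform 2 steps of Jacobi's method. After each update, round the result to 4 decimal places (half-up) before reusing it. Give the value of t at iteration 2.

Iteration 1:
  u = (7 - (-1)·0.0000 - (-2.7)·0.0000 - (3.1)·0.0000) / (9.8) = 0.7143
  v = (11 - (-3)·0.0000 - (0.5)·0.0000 - (-3)·0.0000) / (8.5) = 1.2941
  w = (2 - (-1)·0.0000 - (-2)·0.0000 - (-1.8)·0.0000) / (8.8) = 0.2273
  t = (-7 - (3.2)·0.0000 - (-2)·0.0000 - (2.6)·0.0000) / (8.8) = -0.7955
Iteration 2:
  u = (7 - (-1)·1.2941 - (-2.7)·0.2273 - (3.1)·-0.7955) / (9.8) = 1.1606
  v = (11 - (-3)·0.7143 - (0.5)·0.2273 - (-3)·-0.7955) / (8.5) = 1.2521
  w = (2 - (-1)·0.7143 - (-2)·1.2941 - (-1.8)·-0.7955) / (8.8) = 0.4398
  t = (-7 - (3.2)·0.7143 - (-2)·1.2941 - (2.6)·0.2273) / (8.8) = -0.8282

-0.8282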